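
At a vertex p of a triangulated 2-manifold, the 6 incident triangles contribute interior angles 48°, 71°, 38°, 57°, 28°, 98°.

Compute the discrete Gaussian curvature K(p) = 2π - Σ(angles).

Sum of angles = 340°. K = 360° - 340° = 20° = π/9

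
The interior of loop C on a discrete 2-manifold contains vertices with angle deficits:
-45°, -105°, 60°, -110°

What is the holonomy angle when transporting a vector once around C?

Holonomy = total enclosed curvature = (-45°) + (-105°) + 60° + (-110°) = -200°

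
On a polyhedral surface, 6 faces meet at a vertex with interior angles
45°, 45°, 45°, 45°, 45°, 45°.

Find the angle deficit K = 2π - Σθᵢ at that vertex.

Sum of angles = 270°. K = 360° - 270° = 90° = π/2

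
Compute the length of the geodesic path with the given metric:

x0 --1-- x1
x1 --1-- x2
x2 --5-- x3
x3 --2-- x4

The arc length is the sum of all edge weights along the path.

Arc length = 1 + 1 + 5 + 2 = 9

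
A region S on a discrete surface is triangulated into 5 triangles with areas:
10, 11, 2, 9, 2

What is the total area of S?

10 + 11 + 2 + 9 + 2 = 34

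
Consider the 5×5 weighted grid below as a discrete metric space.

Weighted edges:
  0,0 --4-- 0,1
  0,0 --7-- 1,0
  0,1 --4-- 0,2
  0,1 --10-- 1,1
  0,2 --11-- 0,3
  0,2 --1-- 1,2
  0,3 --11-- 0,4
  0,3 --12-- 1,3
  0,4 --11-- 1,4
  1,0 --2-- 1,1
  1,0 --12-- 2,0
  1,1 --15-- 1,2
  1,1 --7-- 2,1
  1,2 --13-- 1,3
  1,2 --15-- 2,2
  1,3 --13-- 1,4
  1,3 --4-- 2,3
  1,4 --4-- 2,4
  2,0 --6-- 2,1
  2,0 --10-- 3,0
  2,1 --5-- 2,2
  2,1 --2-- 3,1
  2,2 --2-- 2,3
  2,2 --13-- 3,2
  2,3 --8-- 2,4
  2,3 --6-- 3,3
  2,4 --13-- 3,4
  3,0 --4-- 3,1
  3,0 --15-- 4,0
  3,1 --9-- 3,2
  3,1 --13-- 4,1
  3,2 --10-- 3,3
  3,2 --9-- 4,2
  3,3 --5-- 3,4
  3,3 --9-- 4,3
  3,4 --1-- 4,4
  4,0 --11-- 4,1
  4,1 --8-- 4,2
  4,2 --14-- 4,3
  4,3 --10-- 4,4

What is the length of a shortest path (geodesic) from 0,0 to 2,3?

Shortest path: 0,0 → 1,0 → 1,1 → 2,1 → 2,2 → 2,3, total weight = 23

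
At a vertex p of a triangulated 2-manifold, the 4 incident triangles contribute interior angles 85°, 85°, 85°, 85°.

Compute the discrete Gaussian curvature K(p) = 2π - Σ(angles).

Sum of angles = 340°. K = 360° - 340° = 20°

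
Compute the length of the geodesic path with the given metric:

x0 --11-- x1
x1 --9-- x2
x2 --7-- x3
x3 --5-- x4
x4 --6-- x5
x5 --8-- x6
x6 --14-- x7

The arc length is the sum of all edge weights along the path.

Arc length = 11 + 9 + 7 + 5 + 6 + 8 + 14 = 60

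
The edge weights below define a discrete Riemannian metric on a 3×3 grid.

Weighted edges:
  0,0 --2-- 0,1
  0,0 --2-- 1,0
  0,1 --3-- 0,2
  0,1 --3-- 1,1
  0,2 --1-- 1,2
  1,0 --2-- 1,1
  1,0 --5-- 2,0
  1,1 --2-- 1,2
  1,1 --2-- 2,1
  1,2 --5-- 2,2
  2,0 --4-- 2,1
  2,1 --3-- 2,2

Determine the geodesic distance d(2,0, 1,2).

Shortest path: 2,0 → 2,1 → 1,1 → 1,2, total weight = 8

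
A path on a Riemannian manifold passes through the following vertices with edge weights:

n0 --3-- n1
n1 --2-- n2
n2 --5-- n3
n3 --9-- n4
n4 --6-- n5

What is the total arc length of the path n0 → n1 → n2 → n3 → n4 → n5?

Arc length = 3 + 2 + 5 + 9 + 6 = 25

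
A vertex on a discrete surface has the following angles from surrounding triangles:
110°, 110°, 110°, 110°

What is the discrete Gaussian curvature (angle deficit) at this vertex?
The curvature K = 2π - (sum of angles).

Sum of angles = 440°. K = 360° - 440° = -80°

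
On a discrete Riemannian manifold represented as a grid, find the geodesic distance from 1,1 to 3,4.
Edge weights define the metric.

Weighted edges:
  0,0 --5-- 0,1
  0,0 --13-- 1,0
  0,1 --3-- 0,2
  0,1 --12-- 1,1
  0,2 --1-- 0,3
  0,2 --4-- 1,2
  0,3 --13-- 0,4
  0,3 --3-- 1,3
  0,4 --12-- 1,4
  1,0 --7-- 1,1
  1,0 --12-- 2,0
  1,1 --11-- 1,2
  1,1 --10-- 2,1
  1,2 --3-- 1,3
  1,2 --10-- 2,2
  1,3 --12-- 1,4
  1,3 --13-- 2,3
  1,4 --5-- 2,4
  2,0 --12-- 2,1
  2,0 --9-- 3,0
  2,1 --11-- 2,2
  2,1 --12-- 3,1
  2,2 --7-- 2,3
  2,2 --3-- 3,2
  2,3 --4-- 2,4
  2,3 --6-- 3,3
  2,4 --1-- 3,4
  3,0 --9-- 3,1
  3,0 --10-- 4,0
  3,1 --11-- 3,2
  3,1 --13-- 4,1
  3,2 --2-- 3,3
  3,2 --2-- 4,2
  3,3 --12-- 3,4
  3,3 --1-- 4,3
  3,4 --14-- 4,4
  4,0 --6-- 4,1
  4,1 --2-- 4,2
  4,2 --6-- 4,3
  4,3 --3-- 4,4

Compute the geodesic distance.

Shortest path: 1,1 → 1,2 → 1,3 → 1,4 → 2,4 → 3,4, total weight = 32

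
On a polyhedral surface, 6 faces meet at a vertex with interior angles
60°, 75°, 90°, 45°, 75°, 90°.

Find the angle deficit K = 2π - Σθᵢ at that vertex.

Sum of angles = 435°. K = 360° - 435° = -75°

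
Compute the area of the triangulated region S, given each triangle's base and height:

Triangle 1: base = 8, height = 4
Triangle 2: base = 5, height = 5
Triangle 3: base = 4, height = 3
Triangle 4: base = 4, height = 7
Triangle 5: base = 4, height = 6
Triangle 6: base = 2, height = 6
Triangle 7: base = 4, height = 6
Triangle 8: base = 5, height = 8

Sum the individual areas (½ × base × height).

(1/2)×8×4 + (1/2)×5×5 + (1/2)×4×3 + (1/2)×4×7 + (1/2)×4×6 + (1/2)×2×6 + (1/2)×4×6 + (1/2)×5×8 = 98.5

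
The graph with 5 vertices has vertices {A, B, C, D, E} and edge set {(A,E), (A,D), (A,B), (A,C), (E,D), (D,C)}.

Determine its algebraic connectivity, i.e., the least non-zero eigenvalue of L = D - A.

Degrees: deg(A) = 4, deg(B) = 1, deg(C) = 2, deg(D) = 3, deg(E) = 2.
L = D − A with rows/columns ordered (A, B, C, D, E):
  [ 4, -1, -1, -1, -1]
  [-1,  1,  0,  0,  0]
  [-1,  0,  2, -1,  0]
  [-1,  0, -1,  3, -1]
  [-1,  0,  0, -1,  2]
Characteristic polynomial: det(λI − L) = λ(λ − 1)(λ − 2)(λ − 4)(λ − 5).
Roots: λ = 0; (λ − 1) = 0 ⇒ λ = 1; (λ − 2) = 0 ⇒ λ = 2; (λ − 4) = 0 ⇒ λ = 4; (λ − 5) = 0 ⇒ λ = 5.
(Check: the roots sum (with multiplicity) to 12, matching trace L = Σdeg = 2·6 = 12.)
Laplacian eigenvalues: [0.0, 1.0, 2.0, 4.0, 5.0]. Algebraic connectivity (smallest non-zero eigenvalue) = 1.0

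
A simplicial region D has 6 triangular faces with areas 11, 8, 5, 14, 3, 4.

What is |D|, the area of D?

11 + 8 + 5 + 14 + 3 + 4 = 45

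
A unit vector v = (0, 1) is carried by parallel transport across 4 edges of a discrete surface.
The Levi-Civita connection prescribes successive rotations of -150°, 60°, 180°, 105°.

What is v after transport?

Total rotation: (-150°) + 60° + 180° + 105° = 195° ≡ -165° (mod 360°). Final vector: (0.2588, -0.9659)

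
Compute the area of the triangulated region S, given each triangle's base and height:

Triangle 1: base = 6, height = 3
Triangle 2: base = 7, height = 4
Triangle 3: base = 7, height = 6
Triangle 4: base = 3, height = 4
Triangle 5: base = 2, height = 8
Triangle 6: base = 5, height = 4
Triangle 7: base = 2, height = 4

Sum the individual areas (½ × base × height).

(1/2)×6×3 + (1/2)×7×4 + (1/2)×7×6 + (1/2)×3×4 + (1/2)×2×8 + (1/2)×5×4 + (1/2)×2×4 = 72.0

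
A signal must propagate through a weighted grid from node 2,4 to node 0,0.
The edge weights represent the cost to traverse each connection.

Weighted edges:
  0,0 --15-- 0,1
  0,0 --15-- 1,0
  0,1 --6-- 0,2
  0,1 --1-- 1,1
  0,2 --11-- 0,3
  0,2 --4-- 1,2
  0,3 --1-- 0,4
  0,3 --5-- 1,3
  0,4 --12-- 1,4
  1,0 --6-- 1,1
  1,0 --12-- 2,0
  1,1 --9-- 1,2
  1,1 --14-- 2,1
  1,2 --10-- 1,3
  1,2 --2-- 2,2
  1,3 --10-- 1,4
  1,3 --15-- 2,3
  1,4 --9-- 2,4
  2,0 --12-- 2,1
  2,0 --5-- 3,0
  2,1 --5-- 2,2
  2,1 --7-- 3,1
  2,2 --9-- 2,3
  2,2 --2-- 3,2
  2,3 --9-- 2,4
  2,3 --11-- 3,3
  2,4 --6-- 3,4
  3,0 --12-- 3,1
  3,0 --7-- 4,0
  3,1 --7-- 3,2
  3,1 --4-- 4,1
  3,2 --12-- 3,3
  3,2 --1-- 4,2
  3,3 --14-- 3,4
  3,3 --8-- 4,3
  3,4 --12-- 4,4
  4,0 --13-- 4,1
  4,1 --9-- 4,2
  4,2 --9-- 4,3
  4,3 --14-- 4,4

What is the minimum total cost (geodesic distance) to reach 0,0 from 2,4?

Shortest path: 2,4 → 2,3 → 2,2 → 1,2 → 0,2 → 0,1 → 0,0, total weight = 45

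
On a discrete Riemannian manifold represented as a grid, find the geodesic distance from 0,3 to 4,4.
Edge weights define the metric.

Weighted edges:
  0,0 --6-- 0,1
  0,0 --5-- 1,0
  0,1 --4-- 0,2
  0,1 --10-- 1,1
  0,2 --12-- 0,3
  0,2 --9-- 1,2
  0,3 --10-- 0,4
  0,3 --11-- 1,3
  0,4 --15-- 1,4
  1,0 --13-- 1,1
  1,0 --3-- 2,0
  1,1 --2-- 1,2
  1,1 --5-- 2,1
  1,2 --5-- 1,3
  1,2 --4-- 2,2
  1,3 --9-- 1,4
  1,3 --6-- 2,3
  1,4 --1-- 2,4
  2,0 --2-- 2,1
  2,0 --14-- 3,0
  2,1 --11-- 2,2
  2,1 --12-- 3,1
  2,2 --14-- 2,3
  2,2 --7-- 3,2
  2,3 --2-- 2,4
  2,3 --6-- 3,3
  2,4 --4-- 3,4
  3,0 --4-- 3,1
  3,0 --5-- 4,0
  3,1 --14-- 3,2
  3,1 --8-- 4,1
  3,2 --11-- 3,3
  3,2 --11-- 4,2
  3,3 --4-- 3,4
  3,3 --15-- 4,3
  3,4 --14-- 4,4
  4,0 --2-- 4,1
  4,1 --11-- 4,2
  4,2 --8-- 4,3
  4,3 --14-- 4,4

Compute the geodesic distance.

Shortest path: 0,3 → 1,3 → 2,3 → 2,4 → 3,4 → 4,4, total weight = 37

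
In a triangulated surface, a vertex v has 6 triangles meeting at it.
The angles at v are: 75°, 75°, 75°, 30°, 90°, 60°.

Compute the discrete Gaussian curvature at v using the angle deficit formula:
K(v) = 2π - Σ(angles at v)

Sum of angles = 405°. K = 360° - 405° = -45° = -π/4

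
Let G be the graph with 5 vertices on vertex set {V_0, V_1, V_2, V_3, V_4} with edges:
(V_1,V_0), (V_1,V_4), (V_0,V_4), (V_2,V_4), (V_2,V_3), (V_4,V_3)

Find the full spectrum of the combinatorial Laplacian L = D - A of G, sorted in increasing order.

Degrees: deg(V_0) = 2, deg(V_1) = 2, deg(V_2) = 2, deg(V_3) = 2, deg(V_4) = 4.
L = D − A with rows/columns ordered (V_0, V_1, V_2, V_3, V_4):
  [ 2, -1,  0,  0, -1]
  [-1,  2,  0,  0, -1]
  [ 0,  0,  2, -1, -1]
  [ 0,  0, -1,  2, -1]
  [-1, -1, -1, -1,  4]
Characteristic polynomial: det(λI − L) = λ(λ − 1)(λ − 3)²(λ − 5).
Roots: λ = 0; (λ − 1) = 0 ⇒ λ = 1; (λ − 3) = 0 ⇒ λ = 3 (multiplicity 2); (λ − 5) = 0 ⇒ λ = 5.
(Check: the roots sum (with multiplicity) to 12, matching trace L = Σdeg = 2·6 = 12.)
Laplacian eigenvalues (increasing order): [0.0, 1.0, 3.0, 3.0, 5.0]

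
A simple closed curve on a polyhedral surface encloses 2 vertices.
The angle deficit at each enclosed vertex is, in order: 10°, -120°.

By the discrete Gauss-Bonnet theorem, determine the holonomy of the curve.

Holonomy = total enclosed curvature = 10° + (-120°) = -110°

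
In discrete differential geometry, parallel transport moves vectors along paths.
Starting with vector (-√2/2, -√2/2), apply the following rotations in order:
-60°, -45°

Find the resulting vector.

Total rotation: (-60°) + (-45°) = -105°. Final vector: (-0.5000, 0.8660)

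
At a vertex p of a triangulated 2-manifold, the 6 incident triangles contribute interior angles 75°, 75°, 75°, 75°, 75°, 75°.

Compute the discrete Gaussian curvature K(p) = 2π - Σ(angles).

Sum of angles = 450°. K = 360° - 450° = -90° = -π/2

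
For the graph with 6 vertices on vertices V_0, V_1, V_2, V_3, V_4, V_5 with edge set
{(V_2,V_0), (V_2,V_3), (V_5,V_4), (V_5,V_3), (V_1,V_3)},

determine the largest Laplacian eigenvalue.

Degrees: deg(V_0) = 1, deg(V_1) = 1, deg(V_2) = 2, deg(V_3) = 3, deg(V_4) = 1, deg(V_5) = 2.
L = D − A with rows/columns ordered (V_0, V_1, V_2, V_3, V_4, V_5):
  [ 1,  0, -1,  0,  0,  0]
  [ 0,  1,  0, -1,  0,  0]
  [-1,  0,  2, -1,  0,  0]
  [ 0, -1, -1,  3,  0, -1]
  [ 0,  0,  0,  0,  1, -1]
  [ 0,  0,  0, -1, -1,  2]
Characteristic polynomial: det(λI − L) = λ(λ² − 3λ + 1)(λ² − 5λ + 3)(λ − 2).
Roots: λ = 0; (λ² − 3λ + 1) = 0 ⇒ λ = (3 ± √5)/2 ≈ 0.382, 2.618; (λ² − 5λ + 3) = 0 ⇒ λ = (5 ± √13)/2 ≈ 0.6972, 4.3028; (λ − 2) = 0 ⇒ λ = 2.
(Check: the roots sum (with multiplicity) to 10, matching trace L = Σdeg = 2·5 = 10.)
Laplacian eigenvalues: [0.0, 0.382, 0.6972, 2.0, 2.618, 4.3028]. Largest eigenvalue (spectral radius) = 4.3028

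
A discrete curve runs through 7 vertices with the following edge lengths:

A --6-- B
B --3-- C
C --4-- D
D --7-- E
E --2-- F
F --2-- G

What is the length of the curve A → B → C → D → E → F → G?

Arc length = 6 + 3 + 4 + 7 + 2 + 2 = 24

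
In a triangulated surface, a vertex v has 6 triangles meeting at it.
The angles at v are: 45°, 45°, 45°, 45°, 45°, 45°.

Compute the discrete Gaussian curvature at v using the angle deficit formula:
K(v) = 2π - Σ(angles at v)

Sum of angles = 270°. K = 360° - 270° = 90° = π/2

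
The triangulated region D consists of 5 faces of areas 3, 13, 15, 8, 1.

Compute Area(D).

3 + 13 + 15 + 8 + 1 = 40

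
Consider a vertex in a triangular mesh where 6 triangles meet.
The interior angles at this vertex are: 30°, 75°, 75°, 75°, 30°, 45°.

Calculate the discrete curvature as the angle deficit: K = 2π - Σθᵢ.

Sum of angles = 330°. K = 360° - 330° = 30° = π/6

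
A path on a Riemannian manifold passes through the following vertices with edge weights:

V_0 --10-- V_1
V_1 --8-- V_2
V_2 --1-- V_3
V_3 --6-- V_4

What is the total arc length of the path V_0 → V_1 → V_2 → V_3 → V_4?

Arc length = 10 + 8 + 1 + 6 = 25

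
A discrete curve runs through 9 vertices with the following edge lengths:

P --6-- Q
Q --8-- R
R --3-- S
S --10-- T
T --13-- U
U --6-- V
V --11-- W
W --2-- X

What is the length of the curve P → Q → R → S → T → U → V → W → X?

Arc length = 6 + 8 + 3 + 10 + 13 + 6 + 11 + 2 = 59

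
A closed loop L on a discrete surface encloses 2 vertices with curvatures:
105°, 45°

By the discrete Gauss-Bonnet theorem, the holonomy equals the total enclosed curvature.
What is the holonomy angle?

Holonomy = total enclosed curvature = 105° + 45° = 150°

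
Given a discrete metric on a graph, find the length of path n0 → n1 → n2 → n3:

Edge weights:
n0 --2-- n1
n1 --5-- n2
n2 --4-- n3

Arc length = 2 + 5 + 4 = 11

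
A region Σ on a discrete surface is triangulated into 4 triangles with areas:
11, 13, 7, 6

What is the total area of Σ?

11 + 13 + 7 + 6 = 37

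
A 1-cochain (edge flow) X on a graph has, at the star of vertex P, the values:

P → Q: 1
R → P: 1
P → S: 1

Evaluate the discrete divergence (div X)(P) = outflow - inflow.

Divergence = sum of outgoing flows = 1 + (-1) + 1 = 1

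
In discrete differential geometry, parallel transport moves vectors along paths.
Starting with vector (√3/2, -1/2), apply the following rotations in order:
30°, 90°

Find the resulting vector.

Total rotation: 30° + 90° = 120°. Final vector: (0, 1)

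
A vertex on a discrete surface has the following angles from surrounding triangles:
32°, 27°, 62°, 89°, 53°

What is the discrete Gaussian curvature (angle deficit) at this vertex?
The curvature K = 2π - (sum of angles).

Sum of angles = 263°. K = 360° - 263° = 97° = 97π/180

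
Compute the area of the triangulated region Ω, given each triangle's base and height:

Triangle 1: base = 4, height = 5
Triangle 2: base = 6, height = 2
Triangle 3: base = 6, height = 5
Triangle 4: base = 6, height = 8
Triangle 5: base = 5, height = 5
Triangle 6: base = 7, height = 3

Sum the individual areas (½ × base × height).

(1/2)×4×5 + (1/2)×6×2 + (1/2)×6×5 + (1/2)×6×8 + (1/2)×5×5 + (1/2)×7×3 = 78.0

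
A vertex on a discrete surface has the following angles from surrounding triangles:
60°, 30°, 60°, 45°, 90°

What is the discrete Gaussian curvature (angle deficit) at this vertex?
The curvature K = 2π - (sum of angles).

Sum of angles = 285°. K = 360° - 285° = 75° = 5π/12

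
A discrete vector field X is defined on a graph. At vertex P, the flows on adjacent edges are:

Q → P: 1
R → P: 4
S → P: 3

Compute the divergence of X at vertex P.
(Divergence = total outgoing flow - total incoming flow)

Divergence = sum of outgoing flows = (-1) + (-4) + (-3) = -8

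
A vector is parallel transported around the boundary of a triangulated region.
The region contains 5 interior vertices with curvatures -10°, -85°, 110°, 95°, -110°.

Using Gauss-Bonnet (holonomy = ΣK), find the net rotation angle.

Holonomy = total enclosed curvature = (-10°) + (-85°) + 110° + 95° + (-110°) = 0°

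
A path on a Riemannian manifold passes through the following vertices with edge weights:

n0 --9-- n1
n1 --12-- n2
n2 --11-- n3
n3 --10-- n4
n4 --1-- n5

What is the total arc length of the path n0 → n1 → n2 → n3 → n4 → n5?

Arc length = 9 + 12 + 11 + 10 + 1 = 43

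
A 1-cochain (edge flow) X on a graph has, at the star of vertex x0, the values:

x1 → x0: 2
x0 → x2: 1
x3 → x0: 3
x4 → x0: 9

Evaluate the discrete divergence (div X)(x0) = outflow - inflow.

Divergence = sum of outgoing flows = (-2) + 1 + (-3) + (-9) = -13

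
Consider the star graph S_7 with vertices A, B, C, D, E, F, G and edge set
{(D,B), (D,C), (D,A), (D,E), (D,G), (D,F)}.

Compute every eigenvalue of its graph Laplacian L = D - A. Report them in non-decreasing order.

The star S_7 is the complete bipartite graph K_{1,6} (one hub of degree 6, 6 leaves of degree 1). The Laplacian spectrum of K_{p,q} is 0, p (multiplicity q−1), q (multiplicity p−1), p+q. With p = 1, q = 6: 0 once, 1 with multiplicity 5, and 7 once. (Check: trace L = sum of degrees = 12 = 5·1 + 7.)
Laplacian eigenvalues (increasing order): [0.0, 1.0, 1.0, 1.0, 1.0, 1.0, 7.0]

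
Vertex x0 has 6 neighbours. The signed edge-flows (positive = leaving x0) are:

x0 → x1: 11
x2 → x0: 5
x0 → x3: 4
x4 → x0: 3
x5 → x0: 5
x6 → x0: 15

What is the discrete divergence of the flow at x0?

Divergence = sum of outgoing flows = 11 + (-5) + 4 + (-3) + (-5) + (-15) = -13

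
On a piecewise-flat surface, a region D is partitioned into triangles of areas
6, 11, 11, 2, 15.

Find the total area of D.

6 + 11 + 11 + 2 + 15 = 45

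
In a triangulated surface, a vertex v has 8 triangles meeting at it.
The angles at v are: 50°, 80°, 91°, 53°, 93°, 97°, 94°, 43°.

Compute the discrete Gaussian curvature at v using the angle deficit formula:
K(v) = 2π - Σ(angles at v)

Sum of angles = 601°. K = 360° - 601° = -241° = -241π/180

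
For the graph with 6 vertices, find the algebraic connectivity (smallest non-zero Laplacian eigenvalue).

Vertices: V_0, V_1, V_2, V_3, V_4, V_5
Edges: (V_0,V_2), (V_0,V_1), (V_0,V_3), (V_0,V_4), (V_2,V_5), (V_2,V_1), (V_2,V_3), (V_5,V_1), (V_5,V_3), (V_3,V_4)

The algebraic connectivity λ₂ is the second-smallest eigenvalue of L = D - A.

Degrees: deg(V_0) = 4, deg(V_1) = 3, deg(V_2) = 4, deg(V_3) = 4, deg(V_4) = 2, deg(V_5) = 3.
L = D − A with rows/columns ordered (V_0, V_1, V_2, V_3, V_4, V_5):
  [ 4, -1, -1, -1, -1,  0]
  [-1,  3, -1,  0,  0, -1]
  [-1, -1,  4, -1,  0, -1]
  [-1,  0, -1,  4, -1, -1]
  [-1,  0,  0, -1,  2,  0]
  [ 0, -1, -1, -1,  0,  3]
Characteristic polynomial: det(λI − L) = λ(λ² − 7λ + 9)(λ² − 9λ + 19)(λ − 4).
Roots: λ = 0; (λ² − 7λ + 9) = 0 ⇒ λ = (7 ± √13)/2 ≈ 1.6972, 5.3028; (λ² − 9λ + 19) = 0 ⇒ λ = (9 ± √5)/2 ≈ 3.382, 5.618; (λ − 4) = 0 ⇒ λ = 4.
(Check: the roots sum (with multiplicity) to 20, matching trace L = Σdeg = 2·10 = 20.)
Laplacian eigenvalues: [0.0, 1.6972, 3.382, 4.0, 5.3028, 5.618]. Algebraic connectivity (smallest non-zero eigenvalue) = 1.6972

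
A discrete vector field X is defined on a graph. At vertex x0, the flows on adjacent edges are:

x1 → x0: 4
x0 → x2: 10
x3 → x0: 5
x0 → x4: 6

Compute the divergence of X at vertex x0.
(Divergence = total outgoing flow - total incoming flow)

Divergence = sum of outgoing flows = (-4) + 10 + (-5) + 6 = 7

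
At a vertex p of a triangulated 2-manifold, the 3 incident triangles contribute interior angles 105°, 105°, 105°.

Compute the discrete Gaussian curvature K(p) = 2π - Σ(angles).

Sum of angles = 315°. K = 360° - 315° = 45° = π/4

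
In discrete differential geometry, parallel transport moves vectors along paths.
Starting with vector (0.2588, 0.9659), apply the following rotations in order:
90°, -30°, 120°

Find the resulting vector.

Total rotation: 90° + (-30°) + 120° = 180°. Final vector: (-0.2588, -0.9659)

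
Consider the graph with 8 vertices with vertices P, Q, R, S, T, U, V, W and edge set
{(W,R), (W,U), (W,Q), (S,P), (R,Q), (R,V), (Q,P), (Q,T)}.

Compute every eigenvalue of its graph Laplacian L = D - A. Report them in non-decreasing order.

Degrees: deg(P) = 2, deg(Q) = 4, deg(R) = 3, deg(S) = 1, deg(T) = 1, deg(U) = 1, deg(V) = 1, deg(W) = 3.
L = D − A with rows/columns ordered (P, Q, R, S, T, U, V, W):
  [ 2, -1,  0, -1,  0,  0,  0,  0]
  [-1,  4, -1,  0, -1,  0,  0, -1]
  [ 0, -1,  3,  0,  0,  0, -1, -1]
  [-1,  0,  0,  1,  0,  0,  0,  0]
  [ 0, -1,  0,  0,  1,  0,  0,  0]
  [ 0,  0,  0,  0,  0,  1,  0, -1]
  [ 0,  0, -1,  0,  0,  0,  1,  0]
  [ 0, -1, -1,  0,  0, -1,  0,  3]
Characteristic polynomial: det(λI − L) = λ(λ² − 3λ + 1)(λ² − 5λ + 3)(λ² − 6λ + 4)(λ − 2).
Roots: λ = 0; (λ² − 3λ + 1) = 0 ⇒ λ = (3 ± √5)/2 ≈ 0.382, 2.618; (λ² − 5λ + 3) = 0 ⇒ λ = (5 ± √13)/2 ≈ 0.6972, 4.3028; (λ² − 6λ + 4) = 0 ⇒ λ = 3 ± √5 ≈ 0.7639, 5.2361; (λ − 2) = 0 ⇒ λ = 2.
(Check: the roots sum (with multiplicity) to 16, matching trace L = Σdeg = 2·8 = 16.)
Laplacian eigenvalues (increasing order): [0.0, 0.382, 0.6972, 0.7639, 2.0, 2.618, 4.3028, 5.2361]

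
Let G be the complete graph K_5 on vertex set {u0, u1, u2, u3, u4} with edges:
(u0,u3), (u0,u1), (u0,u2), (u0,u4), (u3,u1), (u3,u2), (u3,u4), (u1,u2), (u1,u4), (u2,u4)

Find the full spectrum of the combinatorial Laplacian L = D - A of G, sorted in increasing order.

For the complete graph K_n, L = nI − J (J = all-ones matrix). J has eigenvalues n (once, eigenvector 𝟙) and 0 (multiplicity n−1), so L has eigenvalues 0 (once) and n (multiplicity n−1). Here n = 5: eigenvalue 0 once and 5 with multiplicity 4.
Laplacian eigenvalues (increasing order): [0.0, 5.0, 5.0, 5.0, 5.0]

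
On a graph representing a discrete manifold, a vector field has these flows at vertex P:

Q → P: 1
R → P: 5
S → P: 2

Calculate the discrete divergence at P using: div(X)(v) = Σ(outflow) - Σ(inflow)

Divergence = sum of outgoing flows = (-1) + (-5) + (-2) = -8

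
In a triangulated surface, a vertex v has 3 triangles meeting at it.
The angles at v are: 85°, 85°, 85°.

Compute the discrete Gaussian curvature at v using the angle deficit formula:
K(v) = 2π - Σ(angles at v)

Sum of angles = 255°. K = 360° - 255° = 105° = 7π/12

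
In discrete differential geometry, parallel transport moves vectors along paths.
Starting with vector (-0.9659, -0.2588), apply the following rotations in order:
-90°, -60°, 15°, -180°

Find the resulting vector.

Total rotation: (-90°) + (-60°) + 15° + (-180°) = -315° ≡ 45° (mod 360°). Final vector: (-0.5000, -0.8660)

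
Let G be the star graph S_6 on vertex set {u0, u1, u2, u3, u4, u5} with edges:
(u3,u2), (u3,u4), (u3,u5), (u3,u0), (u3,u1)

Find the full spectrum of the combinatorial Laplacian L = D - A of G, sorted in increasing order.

The star S_6 is the complete bipartite graph K_{1,5} (one hub of degree 5, 5 leaves of degree 1). The Laplacian spectrum of K_{p,q} is 0, p (multiplicity q−1), q (multiplicity p−1), p+q. With p = 1, q = 5: 0 once, 1 with multiplicity 4, and 6 once. (Check: trace L = sum of degrees = 10 = 4·1 + 6.)
Laplacian eigenvalues (increasing order): [0.0, 1.0, 1.0, 1.0, 1.0, 6.0]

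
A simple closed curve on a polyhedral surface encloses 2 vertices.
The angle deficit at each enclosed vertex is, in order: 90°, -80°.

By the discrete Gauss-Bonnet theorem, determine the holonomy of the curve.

Holonomy = total enclosed curvature = 90° + (-80°) = 10°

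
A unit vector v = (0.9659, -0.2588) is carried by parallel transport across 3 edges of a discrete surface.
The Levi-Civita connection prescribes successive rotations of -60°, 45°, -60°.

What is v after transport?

Total rotation: (-60°) + 45° + (-60°) = -75°. Final vector: (0, -1)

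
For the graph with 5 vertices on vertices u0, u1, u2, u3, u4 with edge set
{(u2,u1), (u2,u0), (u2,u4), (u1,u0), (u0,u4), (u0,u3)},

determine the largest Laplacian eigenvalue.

Degrees: deg(u0) = 4, deg(u1) = 2, deg(u2) = 3, deg(u3) = 1, deg(u4) = 2.
L = D − A with rows/columns ordered (u0, u1, u2, u3, u4):
  [ 4, -1, -1, -1, -1]
  [-1,  2, -1,  0,  0]
  [-1, -1,  3,  0, -1]
  [-1,  0,  0,  1,  0]
  [-1,  0, -1,  0,  2]
Characteristic polynomial: det(λI − L) = λ(λ − 1)(λ − 2)(λ − 4)(λ − 5).
Roots: λ = 0; (λ − 1) = 0 ⇒ λ = 1; (λ − 2) = 0 ⇒ λ = 2; (λ − 4) = 0 ⇒ λ = 4; (λ − 5) = 0 ⇒ λ = 5.
(Check: the roots sum (with multiplicity) to 12, matching trace L = Σdeg = 2·6 = 12.)
Laplacian eigenvalues: [0.0, 1.0, 2.0, 4.0, 5.0]. Largest eigenvalue (spectral radius) = 5.0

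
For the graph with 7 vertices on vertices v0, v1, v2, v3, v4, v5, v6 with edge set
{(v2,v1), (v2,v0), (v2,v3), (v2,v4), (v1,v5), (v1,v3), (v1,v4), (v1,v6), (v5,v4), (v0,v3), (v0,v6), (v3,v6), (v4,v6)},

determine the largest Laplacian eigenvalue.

Degrees: deg(v0) = 3, deg(v1) = 5, deg(v2) = 4, deg(v3) = 4, deg(v4) = 4, deg(v5) = 2, deg(v6) = 4.
L = D − A with rows/columns ordered (v0, v1, v2, v3, v4, v5, v6):
  [ 3,  0, -1, -1,  0,  0, -1]
  [ 0,  5, -1, -1, -1, -1, -1]
  [-1, -1,  4, -1, -1,  0,  0]
  [-1, -1, -1,  4,  0,  0, -1]
  [ 0, -1, -1,  0,  4, -1, -1]
  [ 0, -1,  0,  0, -1,  2,  0]
  [-1, -1,  0, -1, -1,  0,  4]
Characteristic polynomial: det(λI − L) = λ(λ² − 6λ + 7)(λ² − 10λ + 23)(λ − 4)(λ − 6).
Roots: λ = 0; (λ² − 6λ + 7) = 0 ⇒ λ = 3 ± √2 ≈ 1.5858, 4.4142; (λ² − 10λ + 23) = 0 ⇒ λ = 5 ± √2 ≈ 3.5858, 6.4142; (λ − 4) = 0 ⇒ λ = 4; (λ − 6) = 0 ⇒ λ = 6.
(Check: the roots sum (with multiplicity) to 26, matching trace L = Σdeg = 2·13 = 26.)
Laplacian eigenvalues: [0.0, 1.5858, 3.5858, 4.0, 4.4142, 6.0, 6.4142]. Largest eigenvalue (spectral radius) = 6.4142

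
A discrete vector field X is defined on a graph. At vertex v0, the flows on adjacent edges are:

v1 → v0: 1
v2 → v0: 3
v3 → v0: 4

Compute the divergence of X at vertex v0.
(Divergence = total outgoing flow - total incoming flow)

Divergence = sum of outgoing flows = (-1) + (-3) + (-4) = -8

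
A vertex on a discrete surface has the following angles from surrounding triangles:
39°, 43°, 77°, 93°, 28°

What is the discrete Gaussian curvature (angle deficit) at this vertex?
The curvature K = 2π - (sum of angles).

Sum of angles = 280°. K = 360° - 280° = 80° = 4π/9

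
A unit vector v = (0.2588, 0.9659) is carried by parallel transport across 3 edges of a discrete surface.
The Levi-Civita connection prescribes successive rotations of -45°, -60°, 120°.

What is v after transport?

Total rotation: (-45°) + (-60°) + 120° = 15°. Final vector: (0, 1)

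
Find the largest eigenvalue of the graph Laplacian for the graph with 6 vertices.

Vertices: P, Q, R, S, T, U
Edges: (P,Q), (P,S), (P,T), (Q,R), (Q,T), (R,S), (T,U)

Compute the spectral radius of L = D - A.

Degrees: deg(P) = 3, deg(Q) = 3, deg(R) = 2, deg(S) = 2, deg(T) = 3, deg(U) = 1.
L = D − A with rows/columns ordered (P, Q, R, S, T, U):
  [ 3, -1,  0, -1, -1,  0]
  [-1,  3, -1,  0, -1,  0]
  [ 0, -1,  2, -1,  0,  0]
  [-1,  0, -1,  2,  0,  0]
  [-1, -1,  0,  0,  3, -1]
  [ 0,  0,  0,  0, -1,  1]
Characteristic polynomial: det(λI − L) = λ(λ² − 5λ + 3)(λ − 2)(λ² − 7λ + 11).
Roots: λ = 0; (λ² − 5λ + 3) = 0 ⇒ λ = (5 ± √13)/2 ≈ 0.6972, 4.3028; (λ − 2) = 0 ⇒ λ = 2; (λ² − 7λ + 11) = 0 ⇒ λ = (7 ± √5)/2 ≈ 2.382, 4.618.
(Check: the roots sum (with multiplicity) to 14, matching trace L = Σdeg = 2·7 = 14.)
Laplacian eigenvalues: [0.0, 0.6972, 2.0, 2.382, 4.3028, 4.618]. Largest eigenvalue (spectral radius) = 4.618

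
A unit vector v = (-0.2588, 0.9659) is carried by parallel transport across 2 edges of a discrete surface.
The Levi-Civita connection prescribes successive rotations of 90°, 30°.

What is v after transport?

Total rotation: 90° + 30° = 120°. Final vector: (-0.7071, -0.7071)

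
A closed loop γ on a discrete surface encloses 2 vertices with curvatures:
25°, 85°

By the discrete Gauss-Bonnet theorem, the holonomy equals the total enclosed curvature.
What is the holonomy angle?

Holonomy = total enclosed curvature = 25° + 85° = 110°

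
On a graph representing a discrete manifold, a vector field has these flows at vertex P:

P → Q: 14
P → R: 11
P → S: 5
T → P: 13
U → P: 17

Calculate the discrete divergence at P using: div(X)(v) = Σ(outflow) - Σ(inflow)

Divergence = sum of outgoing flows = 14 + 11 + 5 + (-13) + (-17) = 0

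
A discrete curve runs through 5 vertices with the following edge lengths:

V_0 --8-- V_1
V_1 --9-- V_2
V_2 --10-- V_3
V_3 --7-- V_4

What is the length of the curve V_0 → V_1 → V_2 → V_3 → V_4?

Arc length = 8 + 9 + 10 + 7 = 34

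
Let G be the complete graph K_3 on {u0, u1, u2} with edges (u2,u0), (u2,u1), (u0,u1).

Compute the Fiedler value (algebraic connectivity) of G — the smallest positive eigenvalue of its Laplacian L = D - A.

For the complete graph K_n, L = nI − J (J = all-ones matrix). J has eigenvalues n (once, eigenvector 𝟙) and 0 (multiplicity n−1), so L has eigenvalues 0 (once) and n (multiplicity n−1). Here n = 3: eigenvalue 0 once and 3 with multiplicity 2.
Laplacian eigenvalues: [0.0, 3.0, 3.0]. Algebraic connectivity (smallest non-zero eigenvalue) = 3.0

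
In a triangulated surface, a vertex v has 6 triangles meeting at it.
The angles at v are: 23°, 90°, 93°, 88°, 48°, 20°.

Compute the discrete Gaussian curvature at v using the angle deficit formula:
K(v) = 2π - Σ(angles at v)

Sum of angles = 362°. K = 360° - 362° = -2° = -π/90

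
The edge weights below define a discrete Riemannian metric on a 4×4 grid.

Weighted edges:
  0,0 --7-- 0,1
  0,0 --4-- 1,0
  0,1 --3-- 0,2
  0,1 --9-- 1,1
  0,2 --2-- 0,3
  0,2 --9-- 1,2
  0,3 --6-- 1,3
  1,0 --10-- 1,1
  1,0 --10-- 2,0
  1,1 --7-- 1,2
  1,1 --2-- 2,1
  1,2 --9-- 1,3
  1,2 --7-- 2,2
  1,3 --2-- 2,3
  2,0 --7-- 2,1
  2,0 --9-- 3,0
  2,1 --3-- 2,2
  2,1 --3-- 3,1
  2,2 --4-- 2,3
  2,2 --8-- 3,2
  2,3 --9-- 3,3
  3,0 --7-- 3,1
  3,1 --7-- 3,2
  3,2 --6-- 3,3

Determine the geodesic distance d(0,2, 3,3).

Shortest path: 0,2 → 0,3 → 1,3 → 2,3 → 3,3, total weight = 19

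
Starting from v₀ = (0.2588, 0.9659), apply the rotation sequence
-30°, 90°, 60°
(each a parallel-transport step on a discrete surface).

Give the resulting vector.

Total rotation: (-30°) + 90° + 60° = 120°. Final vector: (-0.9659, -0.2588)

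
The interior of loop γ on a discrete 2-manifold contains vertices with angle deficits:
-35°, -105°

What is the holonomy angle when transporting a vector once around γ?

Holonomy = total enclosed curvature = (-35°) + (-105°) = -140°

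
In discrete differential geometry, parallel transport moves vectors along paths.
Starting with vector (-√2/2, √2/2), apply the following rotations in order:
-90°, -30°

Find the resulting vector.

Total rotation: (-90°) + (-30°) = -120°. Final vector: (0.9659, 0.2588)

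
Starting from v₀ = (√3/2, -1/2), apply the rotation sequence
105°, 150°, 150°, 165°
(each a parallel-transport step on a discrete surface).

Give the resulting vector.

Total rotation: 105° + 150° + 150° + 165° = 570° ≡ -150° (mod 360°). Final vector: (-1, 0)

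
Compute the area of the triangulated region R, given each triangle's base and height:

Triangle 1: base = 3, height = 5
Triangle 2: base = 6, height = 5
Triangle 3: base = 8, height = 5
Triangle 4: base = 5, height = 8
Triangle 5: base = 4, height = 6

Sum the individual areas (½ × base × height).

(1/2)×3×5 + (1/2)×6×5 + (1/2)×8×5 + (1/2)×5×8 + (1/2)×4×6 = 74.5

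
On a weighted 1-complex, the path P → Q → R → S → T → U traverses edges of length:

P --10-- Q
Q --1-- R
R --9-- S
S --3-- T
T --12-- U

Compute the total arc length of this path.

Arc length = 10 + 1 + 9 + 3 + 12 = 35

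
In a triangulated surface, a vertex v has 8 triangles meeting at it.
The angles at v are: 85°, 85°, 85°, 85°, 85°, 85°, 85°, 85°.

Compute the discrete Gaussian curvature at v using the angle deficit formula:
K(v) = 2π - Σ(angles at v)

Sum of angles = 680°. K = 360° - 680° = -320°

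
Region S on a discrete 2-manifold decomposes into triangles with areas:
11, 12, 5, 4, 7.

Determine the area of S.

11 + 12 + 5 + 4 + 7 = 39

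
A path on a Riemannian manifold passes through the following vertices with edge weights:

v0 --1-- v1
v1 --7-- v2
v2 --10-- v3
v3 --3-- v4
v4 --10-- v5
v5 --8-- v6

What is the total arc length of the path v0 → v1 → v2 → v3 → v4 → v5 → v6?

Arc length = 1 + 7 + 10 + 3 + 10 + 8 = 39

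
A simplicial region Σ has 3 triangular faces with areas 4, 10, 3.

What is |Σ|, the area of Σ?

4 + 10 + 3 = 17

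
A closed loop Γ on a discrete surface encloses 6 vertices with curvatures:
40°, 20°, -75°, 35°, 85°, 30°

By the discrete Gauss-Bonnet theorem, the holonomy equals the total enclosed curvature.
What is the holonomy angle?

Holonomy = total enclosed curvature = 40° + 20° + (-75°) + 35° + 85° + 30° = 135°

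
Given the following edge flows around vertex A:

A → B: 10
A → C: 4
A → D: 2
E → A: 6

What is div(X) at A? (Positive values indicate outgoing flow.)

Divergence = sum of outgoing flows = 10 + 4 + 2 + (-6) = 10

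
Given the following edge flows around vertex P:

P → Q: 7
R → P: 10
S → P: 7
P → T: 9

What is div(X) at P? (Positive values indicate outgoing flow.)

Divergence = sum of outgoing flows = 7 + (-10) + (-7) + 9 = -1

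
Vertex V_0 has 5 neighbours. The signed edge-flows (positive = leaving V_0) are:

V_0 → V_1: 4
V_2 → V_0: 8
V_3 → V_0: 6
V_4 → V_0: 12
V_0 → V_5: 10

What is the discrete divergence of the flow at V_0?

Divergence = sum of outgoing flows = 4 + (-8) + (-6) + (-12) + 10 = -12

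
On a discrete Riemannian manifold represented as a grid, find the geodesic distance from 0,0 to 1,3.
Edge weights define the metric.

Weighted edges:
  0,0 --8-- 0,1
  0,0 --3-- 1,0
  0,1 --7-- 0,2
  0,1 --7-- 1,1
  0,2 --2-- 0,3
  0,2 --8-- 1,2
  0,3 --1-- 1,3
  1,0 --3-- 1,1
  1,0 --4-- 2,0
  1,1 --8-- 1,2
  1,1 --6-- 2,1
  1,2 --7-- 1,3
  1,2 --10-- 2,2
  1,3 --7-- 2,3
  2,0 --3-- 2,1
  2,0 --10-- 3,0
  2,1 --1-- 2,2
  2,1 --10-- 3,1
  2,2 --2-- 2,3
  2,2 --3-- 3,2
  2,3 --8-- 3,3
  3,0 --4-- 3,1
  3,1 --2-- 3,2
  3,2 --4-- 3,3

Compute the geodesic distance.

Shortest path: 0,0 → 0,1 → 0,2 → 0,3 → 1,3, total weight = 18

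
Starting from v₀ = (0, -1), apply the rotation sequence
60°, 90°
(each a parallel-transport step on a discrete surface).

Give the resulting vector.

Total rotation: 60° + 90° = 150°. Final vector: (0.5000, 0.8660)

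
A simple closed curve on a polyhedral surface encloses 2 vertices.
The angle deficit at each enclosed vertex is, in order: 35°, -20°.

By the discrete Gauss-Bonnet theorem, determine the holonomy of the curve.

Holonomy = total enclosed curvature = 35° + (-20°) = 15°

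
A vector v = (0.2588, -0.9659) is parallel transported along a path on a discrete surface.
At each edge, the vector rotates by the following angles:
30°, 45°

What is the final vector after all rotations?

Total rotation: 30° + 45° = 75°. Final vector: (1, 0)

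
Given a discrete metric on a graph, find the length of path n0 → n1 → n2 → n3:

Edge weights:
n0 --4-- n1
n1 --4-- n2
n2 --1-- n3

Arc length = 4 + 4 + 1 = 9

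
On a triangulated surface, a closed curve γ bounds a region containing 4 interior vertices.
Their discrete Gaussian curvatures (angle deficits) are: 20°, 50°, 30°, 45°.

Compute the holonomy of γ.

Holonomy = total enclosed curvature = 20° + 50° + 30° + 45° = 145°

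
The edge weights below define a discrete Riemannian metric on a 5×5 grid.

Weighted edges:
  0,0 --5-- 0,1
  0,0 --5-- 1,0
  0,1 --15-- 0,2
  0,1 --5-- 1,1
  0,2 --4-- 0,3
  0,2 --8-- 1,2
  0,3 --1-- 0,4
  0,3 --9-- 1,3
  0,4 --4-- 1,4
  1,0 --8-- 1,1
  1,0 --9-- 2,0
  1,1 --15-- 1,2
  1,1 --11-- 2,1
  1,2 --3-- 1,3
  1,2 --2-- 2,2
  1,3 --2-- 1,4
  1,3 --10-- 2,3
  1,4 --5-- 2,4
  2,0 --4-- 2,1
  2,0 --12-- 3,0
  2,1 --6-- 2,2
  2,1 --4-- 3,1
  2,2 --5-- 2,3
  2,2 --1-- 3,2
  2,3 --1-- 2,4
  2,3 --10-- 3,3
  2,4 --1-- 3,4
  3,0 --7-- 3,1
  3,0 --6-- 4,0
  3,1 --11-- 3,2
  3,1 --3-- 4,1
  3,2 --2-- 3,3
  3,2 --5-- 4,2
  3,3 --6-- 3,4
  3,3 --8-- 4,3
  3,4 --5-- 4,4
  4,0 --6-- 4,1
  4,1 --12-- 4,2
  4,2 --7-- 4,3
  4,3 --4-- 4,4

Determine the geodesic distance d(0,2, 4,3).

Shortest path: 0,2 → 1,2 → 2,2 → 3,2 → 3,3 → 4,3, total weight = 21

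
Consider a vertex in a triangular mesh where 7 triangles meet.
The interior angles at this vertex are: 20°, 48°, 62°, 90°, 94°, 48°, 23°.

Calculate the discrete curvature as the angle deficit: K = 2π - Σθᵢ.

Sum of angles = 385°. K = 360° - 385° = -25° = -5π/36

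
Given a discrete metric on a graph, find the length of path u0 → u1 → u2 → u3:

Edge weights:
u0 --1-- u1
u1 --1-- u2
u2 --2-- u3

Arc length = 1 + 1 + 2 = 4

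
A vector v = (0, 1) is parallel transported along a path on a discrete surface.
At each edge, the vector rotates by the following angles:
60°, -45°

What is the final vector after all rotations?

Total rotation: 60° + (-45°) = 15°. Final vector: (-0.2588, 0.9659)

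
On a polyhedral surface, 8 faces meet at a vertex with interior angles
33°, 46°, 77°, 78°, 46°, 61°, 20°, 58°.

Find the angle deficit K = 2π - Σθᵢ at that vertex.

Sum of angles = 419°. K = 360° - 419° = -59° = -59π/180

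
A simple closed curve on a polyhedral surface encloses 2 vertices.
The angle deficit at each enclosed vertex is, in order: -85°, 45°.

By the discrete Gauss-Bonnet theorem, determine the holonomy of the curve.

Holonomy = total enclosed curvature = (-85°) + 45° = -40°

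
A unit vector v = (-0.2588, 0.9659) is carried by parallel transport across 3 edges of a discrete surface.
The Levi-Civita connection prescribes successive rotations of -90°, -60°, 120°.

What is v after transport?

Total rotation: (-90°) + (-60°) + 120° = -30°. Final vector: (0.2588, 0.9659)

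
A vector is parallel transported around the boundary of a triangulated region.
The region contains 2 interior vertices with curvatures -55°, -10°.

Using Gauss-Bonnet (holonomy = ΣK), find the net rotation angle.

Holonomy = total enclosed curvature = (-55°) + (-10°) = -65°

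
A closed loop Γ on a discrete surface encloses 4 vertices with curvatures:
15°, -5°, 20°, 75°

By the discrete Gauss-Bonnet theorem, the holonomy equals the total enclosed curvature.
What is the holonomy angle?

Holonomy = total enclosed curvature = 15° + (-5°) + 20° + 75° = 105°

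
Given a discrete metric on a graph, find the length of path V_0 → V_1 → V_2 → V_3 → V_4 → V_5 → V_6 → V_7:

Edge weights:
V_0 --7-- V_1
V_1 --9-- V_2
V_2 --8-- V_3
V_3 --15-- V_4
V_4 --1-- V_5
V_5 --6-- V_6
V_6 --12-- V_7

Arc length = 7 + 9 + 8 + 15 + 1 + 6 + 12 = 58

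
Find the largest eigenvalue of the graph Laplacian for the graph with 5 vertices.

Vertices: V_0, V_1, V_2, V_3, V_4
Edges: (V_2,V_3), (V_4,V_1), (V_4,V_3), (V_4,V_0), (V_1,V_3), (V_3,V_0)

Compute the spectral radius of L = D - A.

Degrees: deg(V_0) = 2, deg(V_1) = 2, deg(V_2) = 1, deg(V_3) = 4, deg(V_4) = 3.
L = D − A with rows/columns ordered (V_0, V_1, V_2, V_3, V_4):
  [ 2,  0,  0, -1, -1]
  [ 0,  2,  0, -1, -1]
  [ 0,  0,  1, -1,  0]
  [-1, -1, -1,  4, -1]
  [-1, -1,  0, -1,  3]
Characteristic polynomial: det(λI − L) = λ(λ − 1)(λ − 2)(λ − 4)(λ − 5).
Roots: λ = 0; (λ − 1) = 0 ⇒ λ = 1; (λ − 2) = 0 ⇒ λ = 2; (λ − 4) = 0 ⇒ λ = 4; (λ − 5) = 0 ⇒ λ = 5.
(Check: the roots sum (with multiplicity) to 12, matching trace L = Σdeg = 2·6 = 12.)
Laplacian eigenvalues: [0.0, 1.0, 2.0, 4.0, 5.0]. Largest eigenvalue (spectral radius) = 5.0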